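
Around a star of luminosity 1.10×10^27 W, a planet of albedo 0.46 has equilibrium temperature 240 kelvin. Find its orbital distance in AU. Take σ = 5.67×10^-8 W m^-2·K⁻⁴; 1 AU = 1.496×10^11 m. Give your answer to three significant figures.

1.68 AU

Required flux: S = 4σT⁴/(1−α) = 1393 W m^-2.
From L = 4πd²S, d = √(1.10×10^27/(4π·1393)) = 2.506×10^11 m = 1.675 AU.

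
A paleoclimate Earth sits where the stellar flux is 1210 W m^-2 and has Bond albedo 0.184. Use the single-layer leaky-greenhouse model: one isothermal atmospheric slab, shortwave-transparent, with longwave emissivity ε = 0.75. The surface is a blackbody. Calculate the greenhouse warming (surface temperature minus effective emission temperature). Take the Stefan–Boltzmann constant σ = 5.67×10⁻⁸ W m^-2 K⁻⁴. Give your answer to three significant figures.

At the top of the atmosphere, σT_e⁴ = S(1−α)/4 = 246.8 W m^-2, giving T_e = 256.9 K.
Surface balance with a leaky layer gives σT_s⁴ = σT_e⁴·2/(2−ε), so T_s = T_e·[2/(2−0.75)]^(1/4) = 288.9 K.
The atmosphere warms the surface by 32.03 K.

32.0 kelvin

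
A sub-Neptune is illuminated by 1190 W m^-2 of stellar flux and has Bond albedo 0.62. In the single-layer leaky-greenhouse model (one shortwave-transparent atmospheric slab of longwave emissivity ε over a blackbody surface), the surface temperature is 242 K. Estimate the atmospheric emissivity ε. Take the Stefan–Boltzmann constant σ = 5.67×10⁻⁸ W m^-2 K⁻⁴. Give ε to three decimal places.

0.837

TOA balance gives T_e = 211.3 K.
Since (2−ε)/2 = (T_e/T_s)⁴ = 0.5813, ε = 0.8373.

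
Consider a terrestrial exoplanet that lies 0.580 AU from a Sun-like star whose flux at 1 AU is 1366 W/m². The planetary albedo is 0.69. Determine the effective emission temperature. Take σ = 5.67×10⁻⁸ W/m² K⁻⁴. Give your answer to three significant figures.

273 K

By the inverse-square law, S = 1366/0.580² = 4061 W/m².
Averaging over the sphere, the absorbed flux is S(1−α)/4 = 314.7 W/m².
Set σT⁴ = 314.7 → T = (314.7/σ)^(1/4) = 272.9 K.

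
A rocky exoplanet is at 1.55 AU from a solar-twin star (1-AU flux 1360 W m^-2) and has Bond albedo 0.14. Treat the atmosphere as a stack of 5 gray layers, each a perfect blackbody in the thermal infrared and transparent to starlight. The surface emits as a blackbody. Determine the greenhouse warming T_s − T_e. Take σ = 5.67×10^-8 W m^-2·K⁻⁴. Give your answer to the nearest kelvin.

By the inverse-square law, S = 1360/1.55² = 566.1 W m^-2.
The effective emission temperature is T_e = [S(1−α)/(4σ)]^¼ = 215.2 K.
T_s = (N+1)^(1/4)·T_e = 336.9 K.
So the greenhouse effect raises the surface by 336.9 − 215.2 = 121.6 K.

122 K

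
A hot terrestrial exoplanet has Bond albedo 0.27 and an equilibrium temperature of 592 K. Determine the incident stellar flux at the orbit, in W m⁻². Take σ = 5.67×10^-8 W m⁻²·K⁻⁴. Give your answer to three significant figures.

38200 W m⁻²

From S(1−α)/4 = σT⁴: S = 4σT⁴/(1−α).
σT⁴ = 5.67×10⁻⁸·(592)⁴ = 6964 W m⁻².
S = 4·6964/0.73 = 38160 W m⁻².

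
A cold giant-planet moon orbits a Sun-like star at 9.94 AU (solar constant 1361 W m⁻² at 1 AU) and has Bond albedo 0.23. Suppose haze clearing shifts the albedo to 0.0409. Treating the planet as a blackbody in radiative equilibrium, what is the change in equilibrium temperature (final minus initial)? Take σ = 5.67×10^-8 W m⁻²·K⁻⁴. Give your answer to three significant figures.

4.67 K

By the inverse-square law, S = 1361/9.94² = 13.77 W m⁻².
With α = 0.23, T₁ = 82.70 K.
With α = 0.0409, T₂ = 87.36 K.
Change: 87.36 − 82.70 = 4.667 K.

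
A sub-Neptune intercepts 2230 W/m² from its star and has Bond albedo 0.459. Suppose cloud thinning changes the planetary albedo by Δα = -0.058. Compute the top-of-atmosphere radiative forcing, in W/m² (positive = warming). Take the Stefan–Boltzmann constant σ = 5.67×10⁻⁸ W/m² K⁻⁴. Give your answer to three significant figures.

32.3 W/m²

TOA radiative forcing: ΔF = −S·Δα/4 = −2230·(-0.058)/4 = 32.34 W/m².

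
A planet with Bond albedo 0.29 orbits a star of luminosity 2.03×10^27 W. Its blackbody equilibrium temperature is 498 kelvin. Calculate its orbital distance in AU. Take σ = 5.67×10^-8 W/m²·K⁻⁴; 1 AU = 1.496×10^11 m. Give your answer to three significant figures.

The flux needed for this T is 4σT⁴/(1−0.29) = 19650 W/m².
Then d = [L/(4πS)]^(1/2) = 9.068×10^10 m, i.e. 0.6061 AU.

0.606 AU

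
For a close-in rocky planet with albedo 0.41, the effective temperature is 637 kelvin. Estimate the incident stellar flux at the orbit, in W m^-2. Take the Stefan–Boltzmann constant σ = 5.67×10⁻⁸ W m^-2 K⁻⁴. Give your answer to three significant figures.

63300 W m^-2

From S(1−α)/4 = σT⁴: S = 4σT⁴/(1−α).
σT⁴ = 5.67×10⁻⁸·(637)⁴ = 9336 W m^-2.
So S = 4×9336/(1−0.41) = 63290 W m^-2.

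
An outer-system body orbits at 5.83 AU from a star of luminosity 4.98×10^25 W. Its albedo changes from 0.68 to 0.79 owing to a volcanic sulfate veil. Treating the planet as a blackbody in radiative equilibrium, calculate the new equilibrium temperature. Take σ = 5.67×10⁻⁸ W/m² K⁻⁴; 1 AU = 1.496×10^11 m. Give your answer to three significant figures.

46.9 K

Orbital distance: d = 5.83 AU = 8.722×10^11 m.
Flux at the orbit: S = L/(4πd²) = 4.98×10^25/(4π·(8.72×10^11)²) = 5.210 W/m².
New equilibrium: T₂ = [(1−0.79)·5.210/(4σ)]^(1/4) = 46.87 K.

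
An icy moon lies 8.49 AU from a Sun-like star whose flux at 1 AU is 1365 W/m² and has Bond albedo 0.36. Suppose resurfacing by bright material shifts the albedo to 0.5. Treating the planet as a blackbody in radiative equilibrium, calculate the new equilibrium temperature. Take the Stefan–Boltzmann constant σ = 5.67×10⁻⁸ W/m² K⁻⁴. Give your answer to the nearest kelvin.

80 kelvin

By the inverse-square law, S = 1365/8.49² = 18.94 W/m².
With the new albedo, S(1−α₂)/4 = 2.367 W/m², so T₂ = 80.38 K.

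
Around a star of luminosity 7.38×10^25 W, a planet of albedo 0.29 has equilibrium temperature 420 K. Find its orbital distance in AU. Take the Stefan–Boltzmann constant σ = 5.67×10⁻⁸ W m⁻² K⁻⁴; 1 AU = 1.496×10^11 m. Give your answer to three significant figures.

0.162 AU

Energy balance gives S = 4σT⁴/(1−α) = 9940 W m⁻².
From L = 4πd²S, d = √(7.38×10^25/(4π·9940)) = 2.431×10^10 m = 0.1625 AU.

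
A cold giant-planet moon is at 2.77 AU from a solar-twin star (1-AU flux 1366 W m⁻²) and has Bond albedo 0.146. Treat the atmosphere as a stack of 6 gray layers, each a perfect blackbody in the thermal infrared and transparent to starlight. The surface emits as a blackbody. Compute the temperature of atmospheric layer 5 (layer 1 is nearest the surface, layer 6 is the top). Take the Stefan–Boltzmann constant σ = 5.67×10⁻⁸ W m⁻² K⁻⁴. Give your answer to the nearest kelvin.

By the inverse-square law, S = 1366/2.77² = 178.0 W m⁻².
Top-of-atmosphere balance: σT_e⁴ = S(1−α)/4 = 38.01 W m⁻² → T_e = 160.9 K.
In the N-layer model, layer k (counted from the surface) has T_k = (N+1−k)^(1/4)·T_e.
With k = 5: T_5 = (6+1−5)^¼·160.9 K = 191.4 K.

191 K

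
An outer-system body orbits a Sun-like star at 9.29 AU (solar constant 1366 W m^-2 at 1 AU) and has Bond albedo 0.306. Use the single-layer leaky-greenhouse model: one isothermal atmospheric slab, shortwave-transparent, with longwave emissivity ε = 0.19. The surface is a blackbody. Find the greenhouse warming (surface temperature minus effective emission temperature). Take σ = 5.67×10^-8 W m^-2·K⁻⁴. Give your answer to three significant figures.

Flux at the orbit: S = 1366/(9.29)² = 15.83 W m^-2.
At the top of the atmosphere, σT_e⁴ = S(1−α)/4 = 2.746 W m^-2, giving T_e = 83.42 K.
The surface balance (absorbed SW + ε·downward IR = σT_s⁴) with T_a⁴ = T_s⁴/2 reduces to T_s = T_e·[2/(2−ε)]^¼ = 85.53 K.
T_s − T_e = 85.53 − 83.42 = 2.108 K.

2.11 K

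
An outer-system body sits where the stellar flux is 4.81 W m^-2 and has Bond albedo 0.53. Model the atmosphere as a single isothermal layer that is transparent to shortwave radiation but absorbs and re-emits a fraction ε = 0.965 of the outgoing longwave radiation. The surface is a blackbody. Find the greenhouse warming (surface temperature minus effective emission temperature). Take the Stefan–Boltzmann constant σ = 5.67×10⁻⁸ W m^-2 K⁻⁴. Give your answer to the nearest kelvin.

10 K

Effective emission temperature (TOA balance): σT_e⁴ = S(1−α)/4 = 0.5652 W m^-2 → T_e = 56.19 K.
For a single slab of emissivity ε, T_s⁴ = 2T_e⁴/(2−ε); thus T_s = 56.19·(1.932)^(1/4) = 66.25 K.
Greenhouse warming: T_s − T_e = 10.06 K.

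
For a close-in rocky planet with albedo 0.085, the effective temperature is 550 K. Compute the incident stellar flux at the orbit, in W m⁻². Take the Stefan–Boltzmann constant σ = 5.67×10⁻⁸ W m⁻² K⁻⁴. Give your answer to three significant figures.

Invert the energy balance for S: S = 4σT⁴/(1−α).
σT⁴ = 5.67×10⁻⁸·(550)⁴ = 5188 W m⁻².
So S = 4×5188/(1−0.085) = 22680 W m⁻².

22700 W m⁻²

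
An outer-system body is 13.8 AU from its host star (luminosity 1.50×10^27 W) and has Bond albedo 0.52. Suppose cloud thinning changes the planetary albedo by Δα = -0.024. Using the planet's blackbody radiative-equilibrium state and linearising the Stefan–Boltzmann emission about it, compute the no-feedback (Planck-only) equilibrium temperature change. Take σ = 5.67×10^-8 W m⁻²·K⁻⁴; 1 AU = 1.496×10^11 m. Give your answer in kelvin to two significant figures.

d = 13.8 × 1.496×10^11 m = 2.064×10^12 m.
S = L/(4πd²) = 28.01 W m⁻².
The baseline emission temperature is T_e = 87.74 K.
TOA radiative forcing: ΔF = −S·Δα/4 = −28.01·(-0.024)/4 = 0.1680 W m⁻².
Linearising σT⁴ gives d(σT⁴)/dT = 4σT_e³ = 0.1532 W m⁻² per K.
Hence the no-feedback warming is ΔF/(4σT_e³) = 1.10 K.

1.1 kelvin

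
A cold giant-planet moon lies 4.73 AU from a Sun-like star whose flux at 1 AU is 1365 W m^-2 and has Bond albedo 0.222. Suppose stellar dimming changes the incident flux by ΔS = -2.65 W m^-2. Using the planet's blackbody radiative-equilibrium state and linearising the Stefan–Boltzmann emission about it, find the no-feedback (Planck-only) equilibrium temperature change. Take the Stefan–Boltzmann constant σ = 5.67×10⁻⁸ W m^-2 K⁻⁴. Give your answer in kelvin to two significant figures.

Flux at the orbit: S = 1365/(4.73)² = 61.01 W m^-2.
Reference equilibrium: T_e = [S(1−α)/(4σ)]^(1/4) = 120.3 K.
ΔF = Δ[S(1−α)]/4 = (1−0.222)·-2.65/4 = -0.5154 W m^-2.
Planck response: λ_P = 4σT_e³ = 4·5.67×10⁻⁸·(120.3)³ = 0.3946 W m^-2/K.
ΔT₀ = ΔF/λ_P = -0.5154/0.3946 = -1.31 K.

-1.3 K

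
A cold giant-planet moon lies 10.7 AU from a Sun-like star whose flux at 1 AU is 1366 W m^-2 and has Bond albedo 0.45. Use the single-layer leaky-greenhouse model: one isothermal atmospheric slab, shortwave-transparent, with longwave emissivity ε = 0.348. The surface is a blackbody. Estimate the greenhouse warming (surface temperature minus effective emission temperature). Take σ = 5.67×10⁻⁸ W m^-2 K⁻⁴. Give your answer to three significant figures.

3.59 kelvin

By the inverse-square law, S = 1366/10.7² = 11.93 W m^-2.
At the top of the atmosphere, σT_e⁴ = S(1−α)/4 = 1.641 W m^-2, giving T_e = 73.34 K.
Surface balance with a leaky layer gives σT_s⁴ = σT_e⁴·2/(2−ε), so T_s = T_e·[2/(2−0.348)]^(1/4) = 76.93 K.
Greenhouse warming: T_s − T_e = 3.590 K.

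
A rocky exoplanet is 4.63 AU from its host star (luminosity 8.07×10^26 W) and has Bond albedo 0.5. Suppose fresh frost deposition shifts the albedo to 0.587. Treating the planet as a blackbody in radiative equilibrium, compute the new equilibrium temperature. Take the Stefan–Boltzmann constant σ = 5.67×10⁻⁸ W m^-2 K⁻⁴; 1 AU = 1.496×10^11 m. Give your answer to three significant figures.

125 K

Orbital distance: d = 4.63 AU = 6.926×10^11 m.
Flux at the orbit: S = L/(4πd²) = 8.07×10^26/(4π·(6.93×10^11)²) = 133.9 W m^-2.
New equilibrium: T₂ = [(1−0.587)·133.9/(4σ)]^(1/4) = 125.0 K.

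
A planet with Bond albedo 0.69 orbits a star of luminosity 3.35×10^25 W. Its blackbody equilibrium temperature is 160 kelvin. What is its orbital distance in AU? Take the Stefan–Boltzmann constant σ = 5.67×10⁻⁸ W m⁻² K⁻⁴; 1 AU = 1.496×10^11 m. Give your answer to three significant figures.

Energy balance gives S = 4σT⁴/(1−α) = 479.5 W m⁻².
Then d = [L/(4πS)]^(1/2) = 7.457×10^10 m, i.e. 0.4984 AU.

0.498 AU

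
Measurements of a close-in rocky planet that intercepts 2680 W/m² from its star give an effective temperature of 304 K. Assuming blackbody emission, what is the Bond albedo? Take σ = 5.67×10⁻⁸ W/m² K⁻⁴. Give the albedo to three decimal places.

Energy balance: S(1−α)/4 = σT⁴, so 1−α = 4σT⁴/S.
4σT⁴ = 4·5.67×10⁻⁸·(304)⁴ = 1937 W/m².
1−α = 1937/2680 = 0.7228, so α = 0.2772.

0.277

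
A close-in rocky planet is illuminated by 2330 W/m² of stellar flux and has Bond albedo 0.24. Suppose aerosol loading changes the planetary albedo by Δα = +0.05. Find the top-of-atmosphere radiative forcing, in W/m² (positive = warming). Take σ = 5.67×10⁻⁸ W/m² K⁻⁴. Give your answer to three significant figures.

-29.1 W/m²

TOA radiative forcing: ΔF = −S·Δα/4 = −2330·(+0.05)/4 = -29.12 W/m².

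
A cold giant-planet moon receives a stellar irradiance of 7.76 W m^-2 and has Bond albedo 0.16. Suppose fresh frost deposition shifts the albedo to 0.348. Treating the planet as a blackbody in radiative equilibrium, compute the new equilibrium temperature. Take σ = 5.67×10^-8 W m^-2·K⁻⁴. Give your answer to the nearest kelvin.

69 kelvin

New equilibrium: T₂ = [(1−0.348)·7.760/(4σ)]^(1/4) = 68.73 K.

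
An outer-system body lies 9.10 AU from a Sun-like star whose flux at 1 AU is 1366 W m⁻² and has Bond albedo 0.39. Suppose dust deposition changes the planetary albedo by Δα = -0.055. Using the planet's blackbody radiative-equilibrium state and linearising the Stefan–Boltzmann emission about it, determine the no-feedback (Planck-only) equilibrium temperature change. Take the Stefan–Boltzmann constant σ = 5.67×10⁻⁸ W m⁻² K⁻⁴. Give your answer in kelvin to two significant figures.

Flux at the orbit: S = 1366/(9.10)² = 16.50 W m⁻².
Unperturbed T_e = [16.50·(1−0.39)/(4σ)]^¼ = 81.61 K.
The change in absorbed flux is Δ[S(1−α)/4] = −SΔα/4 = 0.2268 W m⁻².
Planck response: λ_P = 4σT_e³ = 4·5.67×10⁻⁸·(81.61)³ = 0.1233 W m⁻²/K.
ΔT₀ = ΔF/λ_P = 0.2268/0.1233 = 1.84 K.

1.8 K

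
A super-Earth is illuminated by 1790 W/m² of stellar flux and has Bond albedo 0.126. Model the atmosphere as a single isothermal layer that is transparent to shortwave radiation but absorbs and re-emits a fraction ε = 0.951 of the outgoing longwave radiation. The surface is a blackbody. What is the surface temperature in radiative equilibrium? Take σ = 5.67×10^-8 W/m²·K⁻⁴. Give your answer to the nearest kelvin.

At the top of the atmosphere, σT_e⁴ = S(1−α)/4 = 391.1 W/m², giving T_e = 288.2 K.
Surface balance with a leaky layer gives σT_s⁴ = σT_e⁴·2/(2−ε), so T_s = T_e·[2/(2−0.951)]^(1/4) = 338.6 K.

339 K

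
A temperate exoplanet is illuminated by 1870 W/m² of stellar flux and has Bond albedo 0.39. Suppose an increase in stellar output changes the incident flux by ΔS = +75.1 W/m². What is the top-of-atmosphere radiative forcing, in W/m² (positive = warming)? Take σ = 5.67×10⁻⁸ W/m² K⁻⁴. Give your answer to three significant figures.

ΔF = Δ[S(1−α)]/4 = (1−0.39)·+75.1/4 = 11.45 W/m².

11.5 W/m²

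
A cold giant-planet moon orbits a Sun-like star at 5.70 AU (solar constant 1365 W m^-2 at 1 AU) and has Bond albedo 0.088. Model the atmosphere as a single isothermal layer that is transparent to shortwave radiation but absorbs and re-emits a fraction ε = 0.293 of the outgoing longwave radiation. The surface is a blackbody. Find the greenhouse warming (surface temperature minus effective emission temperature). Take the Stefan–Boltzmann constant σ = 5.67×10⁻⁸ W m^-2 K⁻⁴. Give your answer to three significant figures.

4.61 K

Flux at the orbit: S = 1365/(5.70)² = 42.01 W m^-2.
The planet radiates to space at T_e = [S(1−α)/(4σ)]^(1/4) = 114.0 K.
The surface balance (absorbed SW + ε·downward IR = σT_s⁴) with T_a⁴ = T_s⁴/2 reduces to T_s = T_e·[2/(2−ε)]^¼ = 118.6 K.
Greenhouse warming: T_s − T_e = 4.606 K.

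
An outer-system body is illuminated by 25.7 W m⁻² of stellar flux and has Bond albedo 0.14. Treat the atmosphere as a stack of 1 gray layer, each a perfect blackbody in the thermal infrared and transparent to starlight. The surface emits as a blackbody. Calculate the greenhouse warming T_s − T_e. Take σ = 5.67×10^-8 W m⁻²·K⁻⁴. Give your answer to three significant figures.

OLR = S(1−α)/4 = 5.526 W m⁻²; the top layer radiates at T_e = 99.36 K.
Surface: T_s = (2)^¼·T_e = 118.2 K.
Warming: T_s − T_e = 18.80 K.

18.8 kelvin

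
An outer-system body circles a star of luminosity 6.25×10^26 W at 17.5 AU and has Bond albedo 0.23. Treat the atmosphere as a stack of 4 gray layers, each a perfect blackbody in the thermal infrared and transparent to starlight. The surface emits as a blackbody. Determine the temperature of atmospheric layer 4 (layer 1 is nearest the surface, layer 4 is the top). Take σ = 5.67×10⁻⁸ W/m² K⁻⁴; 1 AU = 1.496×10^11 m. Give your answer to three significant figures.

Orbital distance: d = 17.5 AU = 2.618×10^12 m.
S = L/(4πd²) = 7.257 W/m².
The effective emission temperature is T_e = [S(1−α)/(4σ)]^¼ = 70.45 K.
Each opaque layer satisfies 2T_j⁴ = T_{j−1}⁴ + T_{j+1}⁴, giving T_k⁴ = (N+1−k)T_e⁴.
With k = 4: T_4 = (4+1−4)^¼·70.45 K = 70.45 K.

70.5 kelvin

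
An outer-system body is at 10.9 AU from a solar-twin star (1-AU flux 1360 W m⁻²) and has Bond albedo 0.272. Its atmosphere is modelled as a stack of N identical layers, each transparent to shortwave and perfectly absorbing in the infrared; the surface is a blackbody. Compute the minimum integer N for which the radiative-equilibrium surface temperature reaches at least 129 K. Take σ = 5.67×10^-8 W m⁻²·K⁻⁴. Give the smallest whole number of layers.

By the inverse-square law, S = 1360/10.9² = 11.45 W m⁻².
Top-of-atmosphere balance: σT_e⁴ = S(1−α)/4 = 2.083 W m⁻² → T_e = 77.86 K.
T_s = (N+1)^(1/4)·T_e ≥ 129 K requires N+1 ≥ (T_s/T_e)⁴ = (129/77.86)⁴ = 7.537.
So N ≥ 6.537; the smallest integer is N = 7.

7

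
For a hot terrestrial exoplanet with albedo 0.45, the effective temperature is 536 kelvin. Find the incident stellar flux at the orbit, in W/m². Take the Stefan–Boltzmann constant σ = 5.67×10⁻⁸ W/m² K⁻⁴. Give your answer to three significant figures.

34000 W/m²

From S(1−α)/4 = σT⁴: S = 4σT⁴/(1−α).
The emitted flux is σT⁴ = 4680 W/m².
S = 4·4680/0.55 = 34040 W/m².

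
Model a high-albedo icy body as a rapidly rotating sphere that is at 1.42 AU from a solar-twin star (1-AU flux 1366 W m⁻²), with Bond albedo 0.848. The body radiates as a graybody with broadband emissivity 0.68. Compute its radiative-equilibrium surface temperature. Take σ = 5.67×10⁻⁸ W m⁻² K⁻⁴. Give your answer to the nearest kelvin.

161 kelvin

Irradiance scales as 1/d², so S = 1366 W m⁻² × (1/1.42)² = 677.4 W m⁻².
Averaging over the sphere, the absorbed flux is S(1−α)/4 = 25.74 W m⁻².
Radiative balance εσT⁴ = 25.74 gives T = [25.74/(0.68·σ)]^(1/4) = 160.7 K.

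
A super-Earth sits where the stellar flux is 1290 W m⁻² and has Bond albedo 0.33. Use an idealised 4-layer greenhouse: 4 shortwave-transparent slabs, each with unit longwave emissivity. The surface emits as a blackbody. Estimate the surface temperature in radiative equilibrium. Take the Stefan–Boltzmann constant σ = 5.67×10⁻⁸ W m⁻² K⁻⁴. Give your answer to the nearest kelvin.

372 kelvin

The effective emission temperature is T_e = [S(1−α)/(4σ)]^¼ = 248.5 K.
With N = 4 opaque layers, T_s = (N+1)^(1/4)·T_e = 5^(1/4)·248.5 = 371.5 K.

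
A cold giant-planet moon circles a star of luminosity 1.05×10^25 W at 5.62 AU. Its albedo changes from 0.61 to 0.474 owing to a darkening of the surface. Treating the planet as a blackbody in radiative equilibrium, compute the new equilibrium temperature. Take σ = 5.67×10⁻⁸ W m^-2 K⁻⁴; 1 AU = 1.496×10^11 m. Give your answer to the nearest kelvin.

41 K

Orbital distance: d = 5.62 AU = 8.408×10^11 m.
Flux at the orbit: S = L/(4πd²) = 1.05×10^25/(4π·(8.41×10^11)²) = 1.182 W m^-2.
With the new albedo, S(1−α₂)/4 = 0.1554 W m^-2, so T₂ = 40.69 K.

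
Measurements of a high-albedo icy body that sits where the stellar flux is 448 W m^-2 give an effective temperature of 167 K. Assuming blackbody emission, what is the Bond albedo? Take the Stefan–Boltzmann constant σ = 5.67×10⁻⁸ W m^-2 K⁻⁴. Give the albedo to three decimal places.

0.606

Rearranging the radiative balance, α = 1 − 4σT⁴/S.
σT⁴ = 44.10 W m^-2, so 4σT⁴ = 176.4 W m^-2.
Hence α = 1 − 176.4/448.0 = 0.6062.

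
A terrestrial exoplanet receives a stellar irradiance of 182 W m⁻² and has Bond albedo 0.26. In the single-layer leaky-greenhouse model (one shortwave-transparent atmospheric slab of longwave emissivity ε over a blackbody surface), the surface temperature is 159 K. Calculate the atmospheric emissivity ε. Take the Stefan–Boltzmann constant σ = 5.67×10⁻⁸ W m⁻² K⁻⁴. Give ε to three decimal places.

First, T_e = [182.0·(1−0.26)/(4σ)]^(1/4) = 156.1 K.
Inverting T_s⁴ = 2T_e⁴/(2−ε): (T_e/T_s)⁴ = 0.9291, so ε = 2(1 − 0.9291) = 0.1418.

0.142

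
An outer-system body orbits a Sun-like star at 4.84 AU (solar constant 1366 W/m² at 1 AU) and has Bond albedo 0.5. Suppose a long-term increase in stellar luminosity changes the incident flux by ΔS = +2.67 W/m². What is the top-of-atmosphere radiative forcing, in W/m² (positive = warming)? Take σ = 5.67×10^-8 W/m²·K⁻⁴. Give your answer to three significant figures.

Irradiance scales as 1/d², so S = 1366 W/m² × (1/4.84)² = 58.31 W/m².
ΔF = Δ[S(1−α)]/4 = (1−0.5)·+2.67/4 = 0.3337 W/m².

0.334 W/m²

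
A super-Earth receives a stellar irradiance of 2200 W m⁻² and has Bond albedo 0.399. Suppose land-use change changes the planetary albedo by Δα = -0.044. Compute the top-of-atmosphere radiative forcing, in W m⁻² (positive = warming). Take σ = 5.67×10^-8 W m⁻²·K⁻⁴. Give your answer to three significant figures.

The change in absorbed flux is Δ[S(1−α)/4] = −SΔα/4 = 24.20 W m⁻².

24.2 W m⁻²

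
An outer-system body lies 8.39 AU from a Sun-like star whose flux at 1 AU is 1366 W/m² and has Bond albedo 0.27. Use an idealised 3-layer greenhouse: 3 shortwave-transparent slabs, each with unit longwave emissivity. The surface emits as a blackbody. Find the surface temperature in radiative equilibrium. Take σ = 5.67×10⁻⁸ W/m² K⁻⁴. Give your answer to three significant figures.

126 K

Flux at the orbit: S = 1366/(8.39)² = 19.41 W/m².
The effective emission temperature is T_e = [S(1−α)/(4σ)]^¼ = 88.90 K.
For an N-layer opaque stack, T_s⁴ = (N+1)T_e⁴, hence T_s = (4)^(1/4)×88.90 K = 125.7 K.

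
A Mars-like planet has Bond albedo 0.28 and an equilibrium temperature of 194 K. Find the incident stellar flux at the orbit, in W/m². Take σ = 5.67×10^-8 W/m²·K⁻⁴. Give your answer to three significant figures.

From S(1−α)/4 = σT⁴: S = 4σT⁴/(1−α).
σT⁴ = 5.67×10⁻⁸·(194)⁴ = 80.31 W/m².
S = 4·80.31/0.72 = 446.2 W/m².

446 W/m²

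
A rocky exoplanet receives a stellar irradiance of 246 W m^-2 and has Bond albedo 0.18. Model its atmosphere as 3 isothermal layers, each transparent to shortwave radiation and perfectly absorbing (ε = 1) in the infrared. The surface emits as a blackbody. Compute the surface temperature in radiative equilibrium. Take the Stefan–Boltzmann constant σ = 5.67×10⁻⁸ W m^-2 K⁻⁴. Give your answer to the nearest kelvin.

The effective emission temperature is T_e = [S(1−α)/(4σ)]^¼ = 172.7 K.
For an N-layer opaque stack, T_s⁴ = (N+1)T_e⁴, hence T_s = (4)^(1/4)×172.7 K = 244.2 K.

244 K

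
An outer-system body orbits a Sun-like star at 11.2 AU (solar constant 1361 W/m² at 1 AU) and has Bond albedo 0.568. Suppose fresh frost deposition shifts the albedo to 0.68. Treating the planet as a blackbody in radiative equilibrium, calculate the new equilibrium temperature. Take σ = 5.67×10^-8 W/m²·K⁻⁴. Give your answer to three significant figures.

By the inverse-square law, S = 1361/11.2² = 10.85 W/m².
With the new albedo, S(1−α₂)/4 = 0.8680 W/m², so T₂ = 62.55 K.

62.6 K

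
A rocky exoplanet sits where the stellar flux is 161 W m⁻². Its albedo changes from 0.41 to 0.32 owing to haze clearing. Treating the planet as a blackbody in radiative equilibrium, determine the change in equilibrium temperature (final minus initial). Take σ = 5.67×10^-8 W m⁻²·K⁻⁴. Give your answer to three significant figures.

Before: T₁ = [161.0·0.59/(4σ)]^(1/4) = 143.1 K.
After:  T₂ = [161.0·0.68/(4σ)]^(1/4) = 148.2 K.
ΔT = T₂ − T₁ = 5.169 K.

5.17 kelvin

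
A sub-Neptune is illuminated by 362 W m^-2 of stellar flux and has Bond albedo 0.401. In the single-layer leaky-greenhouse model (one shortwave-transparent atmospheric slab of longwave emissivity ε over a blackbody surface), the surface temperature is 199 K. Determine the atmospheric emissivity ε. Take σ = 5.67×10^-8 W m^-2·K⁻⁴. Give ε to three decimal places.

First, T_e = [362.0·(1−0.401)/(4σ)]^(1/4) = 175.8 K.
T_s⁴ = T_e⁴·2/(2−ε) → ε = 2 − 2(T_e/T_s)⁴ = 2 − 2·(175.8/199)⁴ = 0.7807.

0.781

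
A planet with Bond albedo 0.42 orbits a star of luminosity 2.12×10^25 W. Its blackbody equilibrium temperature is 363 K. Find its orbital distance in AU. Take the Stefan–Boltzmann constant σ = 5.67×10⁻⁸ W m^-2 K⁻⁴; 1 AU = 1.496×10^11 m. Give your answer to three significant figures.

0.105 AU

The flux needed for this T is 4σT⁴/(1−0.42) = 6790 W m^-2.
Then d = [L/(4πS)]^(1/2) = 1.576×10^10 m, i.e. 0.1054 AU.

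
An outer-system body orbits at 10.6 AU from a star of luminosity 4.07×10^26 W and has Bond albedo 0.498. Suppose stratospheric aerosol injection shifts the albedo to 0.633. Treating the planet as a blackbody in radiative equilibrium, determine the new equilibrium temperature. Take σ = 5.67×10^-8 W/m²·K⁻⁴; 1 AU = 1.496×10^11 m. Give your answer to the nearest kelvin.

Orbital distance: d = 10.6 AU = 1.586×10^12 m.
Spreading L over a sphere of radius d: S = 4.07×10^26/(4π·1.59×10^12²) = 12.88 W/m².
New equilibrium: T₂ = [(1−0.633)·12.88/(4σ)]^(1/4) = 67.57 K.

68 kelvin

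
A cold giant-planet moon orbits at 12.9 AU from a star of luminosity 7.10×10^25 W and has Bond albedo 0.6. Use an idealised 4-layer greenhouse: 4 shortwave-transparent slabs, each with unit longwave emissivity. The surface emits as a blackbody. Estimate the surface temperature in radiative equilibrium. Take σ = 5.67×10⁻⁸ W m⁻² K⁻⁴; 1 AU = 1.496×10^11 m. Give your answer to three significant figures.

60.5 kelvin

d = 12.9 × 1.496×10^11 m = 1.930×10^12 m.
Flux at the orbit: S = L/(4πd²) = 7.10×10^25/(4π·(1.93×10^12)²) = 1.517 W m⁻².
The effective emission temperature is T_e = [S(1−α)/(4σ)]^¼ = 40.44 K.
For an N-layer opaque stack, T_s⁴ = (N+1)T_e⁴, hence T_s = (5)^(1/4)×40.44 K = 60.48 K.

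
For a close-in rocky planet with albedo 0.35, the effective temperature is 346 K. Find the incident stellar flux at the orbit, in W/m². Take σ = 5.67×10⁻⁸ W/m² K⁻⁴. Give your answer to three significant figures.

From S(1−α)/4 = σT⁴: S = 4σT⁴/(1−α).
σT⁴ = 5.67×10⁻⁸·(346)⁴ = 812.6 W/m².
So S = 4×812.6/(1−0.35) = 5001 W/m².

5000 W/m²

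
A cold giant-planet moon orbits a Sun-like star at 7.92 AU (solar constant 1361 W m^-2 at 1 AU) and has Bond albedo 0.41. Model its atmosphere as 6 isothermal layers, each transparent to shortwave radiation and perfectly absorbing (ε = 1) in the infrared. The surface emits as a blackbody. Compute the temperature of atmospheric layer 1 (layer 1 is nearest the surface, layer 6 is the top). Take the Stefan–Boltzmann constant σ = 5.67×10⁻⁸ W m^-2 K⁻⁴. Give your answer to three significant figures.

Irradiance scales as 1/d², so S = 1361 W m^-2 × (1/7.92)² = 21.70 W m^-2.
OLR = S(1−α)/4 = 3.200 W m^-2; the top layer radiates at T_e = 86.68 K.
Each opaque layer satisfies 2T_j⁴ = T_{j−1}⁴ + T_{j+1}⁴, giving T_k⁴ = (N+1−k)T_e⁴.
T_1 = (6)^(1/4)·86.68 = 135.7 K.

136 kelvin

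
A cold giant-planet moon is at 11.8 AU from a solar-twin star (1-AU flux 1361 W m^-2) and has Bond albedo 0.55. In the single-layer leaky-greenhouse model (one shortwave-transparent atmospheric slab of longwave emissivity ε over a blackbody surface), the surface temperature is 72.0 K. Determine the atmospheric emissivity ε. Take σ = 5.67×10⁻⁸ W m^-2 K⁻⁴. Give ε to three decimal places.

0.557

By the inverse-square law, S = 1361/11.8² = 9.774 W m^-2.
Effective temperature: T_e = [S(1−α)/(4σ)]^(1/4) = 66.36 K.
T_s⁴ = T_e⁴·2/(2−ε) → ε = 2 − 2(T_e/T_s)⁴ = 2 − 2·(66.36/72.0)⁴ = 0.5567.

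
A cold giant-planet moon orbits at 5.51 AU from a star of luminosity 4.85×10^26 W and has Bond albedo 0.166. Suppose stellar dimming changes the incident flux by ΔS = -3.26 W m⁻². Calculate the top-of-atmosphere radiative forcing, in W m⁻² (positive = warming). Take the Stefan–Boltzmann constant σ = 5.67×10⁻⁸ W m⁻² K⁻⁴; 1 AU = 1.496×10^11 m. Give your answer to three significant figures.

Orbital distance: d = 5.51 AU = 8.243×10^11 m.
Spreading L over a sphere of radius d: S = 4.85×10^26/(4π·8.24×10^11²) = 56.80 W m⁻².
ΔF = Δ[S(1−α)]/4 = (1−0.166)·-3.26/4 = -0.6797 W m⁻².

-0.680 W m⁻²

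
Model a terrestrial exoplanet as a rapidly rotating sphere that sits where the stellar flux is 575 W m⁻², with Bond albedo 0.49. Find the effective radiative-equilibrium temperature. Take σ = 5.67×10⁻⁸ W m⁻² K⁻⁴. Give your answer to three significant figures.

190 K

Absorbed flux (global mean): S(1−α)/4 = 575.0·0.51/4 = 73.31 W m⁻².
In equilibrium σT⁴ equals this, so T = 189.6 K.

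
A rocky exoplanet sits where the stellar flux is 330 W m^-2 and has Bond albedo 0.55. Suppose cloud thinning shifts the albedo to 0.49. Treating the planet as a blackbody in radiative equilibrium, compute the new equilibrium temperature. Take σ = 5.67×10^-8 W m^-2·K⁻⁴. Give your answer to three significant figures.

165 kelvin

T₂ = [S(1−α₂)/(4σ)]^(1/4) = [330.0·0.51/(4σ)]^(1/4) = 165.0 K.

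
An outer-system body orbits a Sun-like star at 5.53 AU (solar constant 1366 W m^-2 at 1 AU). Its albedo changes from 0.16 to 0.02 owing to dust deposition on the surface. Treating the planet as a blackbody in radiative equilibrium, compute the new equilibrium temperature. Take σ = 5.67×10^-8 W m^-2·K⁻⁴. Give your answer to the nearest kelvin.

118 K

Irradiance scales as 1/d², so S = 1366 W m^-2 × (1/5.53)² = 44.67 W m^-2.
New equilibrium: T₂ = [(1−0.02)·44.67/(4σ)]^(1/4) = 117.9 K.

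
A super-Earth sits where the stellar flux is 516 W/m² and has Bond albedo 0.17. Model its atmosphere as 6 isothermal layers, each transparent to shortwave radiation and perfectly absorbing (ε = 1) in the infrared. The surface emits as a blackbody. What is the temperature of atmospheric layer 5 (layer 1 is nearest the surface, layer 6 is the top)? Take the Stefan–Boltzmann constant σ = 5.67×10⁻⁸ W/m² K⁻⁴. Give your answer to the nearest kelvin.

248 K

The effective emission temperature is T_e = [S(1−α)/(4σ)]^¼ = 208.5 K.
The net upward flux σT_e⁴ is constant between every pair of levels, so T_k⁴ = (N+1−k)T_e⁴.
T_5 = (2)^(1/4)·208.5 = 247.9 K.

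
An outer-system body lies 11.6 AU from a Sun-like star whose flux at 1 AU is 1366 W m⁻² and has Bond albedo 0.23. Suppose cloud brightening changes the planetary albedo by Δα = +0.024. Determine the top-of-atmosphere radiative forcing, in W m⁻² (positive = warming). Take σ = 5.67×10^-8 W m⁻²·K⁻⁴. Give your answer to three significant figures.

Irradiance scales as 1/d², so S = 1366 W m⁻² × (1/11.6)² = 10.15 W m⁻².
ΔF = −(S/4)Δα = −(10.15/4)×(+0.024) = -0.06091 W m⁻².

-0.0609 W m⁻²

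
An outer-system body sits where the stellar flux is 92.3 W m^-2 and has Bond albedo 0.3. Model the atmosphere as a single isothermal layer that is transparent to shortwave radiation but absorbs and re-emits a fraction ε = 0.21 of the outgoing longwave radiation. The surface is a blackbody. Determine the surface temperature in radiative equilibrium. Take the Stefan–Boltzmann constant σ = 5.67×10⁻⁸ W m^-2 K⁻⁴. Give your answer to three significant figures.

At the top of the atmosphere, σT_e⁴ = S(1−α)/4 = 16.15 W m^-2, giving T_e = 129.9 K.
For a single slab of emissivity ε, T_s⁴ = 2T_e⁴/(2−ε); thus T_s = 129.9·(1.117)^(1/4) = 133.6 K.

134 K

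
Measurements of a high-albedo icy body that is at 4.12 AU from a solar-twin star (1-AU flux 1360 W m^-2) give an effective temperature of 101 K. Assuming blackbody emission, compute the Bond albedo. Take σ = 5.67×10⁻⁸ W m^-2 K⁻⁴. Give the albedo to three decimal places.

0.705

Irradiance scales as 1/d², so S = 1360 W m^-2 × (1/4.12)² = 80.12 W m^-2.
Rearranging the radiative balance, α = 1 − 4σT⁴/S.
σT⁴ = 5.900 W m^-2, so 4σT⁴ = 23.60 W m^-2.
Hence α = 1 − 23.60/80.12 = 0.7054.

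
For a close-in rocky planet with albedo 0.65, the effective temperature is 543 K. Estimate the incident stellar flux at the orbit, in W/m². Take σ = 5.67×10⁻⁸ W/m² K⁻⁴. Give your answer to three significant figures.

Invert the energy balance for S: S = 4σT⁴/(1−α).
The emitted flux is σT⁴ = 4929 W/m².
S = 4·4929/0.35 = 56330 W/m².

56300 W/m²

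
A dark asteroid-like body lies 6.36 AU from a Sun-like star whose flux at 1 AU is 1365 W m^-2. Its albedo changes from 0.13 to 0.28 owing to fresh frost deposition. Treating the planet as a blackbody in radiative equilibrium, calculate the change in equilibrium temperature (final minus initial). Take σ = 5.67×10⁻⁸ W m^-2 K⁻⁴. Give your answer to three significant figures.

-4.93 K

By the inverse-square law, S = 1365/6.36² = 33.75 W m^-2.
Initial: T₁ = [S(1−0.13)/(4σ)]^(1/4) = 106.7 K.
After:  T₂ = [33.75·0.72/(4σ)]^(1/4) = 101.7 K.
ΔT = T₂ − T₁ = -4.929 K.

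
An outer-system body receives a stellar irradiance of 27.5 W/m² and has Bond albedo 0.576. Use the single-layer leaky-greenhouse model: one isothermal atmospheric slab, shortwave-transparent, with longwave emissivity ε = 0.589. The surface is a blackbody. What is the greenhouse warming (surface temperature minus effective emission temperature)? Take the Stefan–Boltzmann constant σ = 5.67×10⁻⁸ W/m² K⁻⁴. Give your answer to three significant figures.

7.72 K

The planet radiates to space at T_e = [S(1−α)/(4σ)]^(1/4) = 84.68 K.
Surface balance with a leaky layer gives σT_s⁴ = σT_e⁴·2/(2−ε), so T_s = T_e·[2/(2−0.589)]^(1/4) = 92.39 K.
T_s − T_e = 92.39 − 84.68 = 7.716 K.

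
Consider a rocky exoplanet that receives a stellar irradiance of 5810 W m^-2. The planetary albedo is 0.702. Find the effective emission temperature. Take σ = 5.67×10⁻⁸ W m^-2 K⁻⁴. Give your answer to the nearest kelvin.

Averaging over the sphere, the absorbed flux is S(1−α)/4 = 432.8 W m^-2.
Set σT⁴ = 432.8 → T = (432.8/σ)^(1/4) = 295.6 K.

296 K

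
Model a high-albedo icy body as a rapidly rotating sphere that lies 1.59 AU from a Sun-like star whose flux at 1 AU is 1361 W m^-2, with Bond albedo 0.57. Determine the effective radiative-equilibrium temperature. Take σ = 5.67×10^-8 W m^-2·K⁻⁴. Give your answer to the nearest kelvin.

179 K

Irradiance scales as 1/d², so S = 1361 W m^-2 × (1/1.59)² = 538.3 W m^-2.
Absorbed flux (global mean): S(1−α)/4 = 538.3·0.43/4 = 57.87 W m^-2.
Balancing against σT⁴: T = (57.87/5.67×10⁻⁸)^(1/4) = 178.7 K.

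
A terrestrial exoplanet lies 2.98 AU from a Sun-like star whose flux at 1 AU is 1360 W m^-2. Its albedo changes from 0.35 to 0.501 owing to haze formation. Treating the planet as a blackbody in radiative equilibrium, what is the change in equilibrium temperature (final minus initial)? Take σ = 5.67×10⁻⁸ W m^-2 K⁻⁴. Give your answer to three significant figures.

Flux at the orbit: S = 1360/(2.98)² = 153.1 W m^-2.
With α = 0.35, T₁ = 144.7 K.
With α = 0.501, T₂ = 135.5 K.
ΔT = T₂ − T₁ = -9.257 K.

-9.26 K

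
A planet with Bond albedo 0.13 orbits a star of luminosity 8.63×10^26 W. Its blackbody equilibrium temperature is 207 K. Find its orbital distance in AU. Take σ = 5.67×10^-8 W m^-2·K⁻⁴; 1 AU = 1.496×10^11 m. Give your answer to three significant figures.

2.53 AU

The flux needed for this T is 4σT⁴/(1−0.13) = 478.6 W m^-2.
S = L/(4πd²) → d = √(L/4πS) = √(8.63×10^26/(4π·478.6)) = 3.788×10^11 m = 2.532 AU.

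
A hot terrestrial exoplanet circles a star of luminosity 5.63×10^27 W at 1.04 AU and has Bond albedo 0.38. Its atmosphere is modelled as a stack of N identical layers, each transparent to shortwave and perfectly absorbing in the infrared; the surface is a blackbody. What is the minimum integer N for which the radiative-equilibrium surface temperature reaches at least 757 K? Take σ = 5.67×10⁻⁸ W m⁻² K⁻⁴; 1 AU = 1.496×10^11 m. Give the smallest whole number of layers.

6

Orbital distance: d = 1.04 AU = 1.556×10^11 m.
Spreading L over a sphere of radius d: S = 5.63×10^27/(4π·1.56×10^11²) = 18510 W m⁻².
Top-of-atmosphere balance: σT_e⁴ = S(1−α)/4 = 2869 W m⁻² → T_e = 474.3 K.
Since T_s⁴ = (N+1)T_e⁴, we need N ≥ (T_s/T_e)⁴ − 1 = 5.490.
Rounding up, N = 6.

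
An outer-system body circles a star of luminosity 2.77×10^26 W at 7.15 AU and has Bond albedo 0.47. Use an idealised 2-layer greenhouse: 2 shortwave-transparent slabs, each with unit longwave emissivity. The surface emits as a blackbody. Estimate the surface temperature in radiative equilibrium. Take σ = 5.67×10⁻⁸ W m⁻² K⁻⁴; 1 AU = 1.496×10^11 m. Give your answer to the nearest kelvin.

108 K

Orbital distance: d = 7.15 AU = 1.070×10^12 m.
Spreading L over a sphere of radius d: S = 2.77×10^26/(4π·1.07×10^12²) = 19.27 W m⁻².
The effective emission temperature is T_e = [S(1−α)/(4σ)]^¼ = 81.91 K.
For an N-layer opaque stack, T_s⁴ = (N+1)T_e⁴, hence T_s = (3)^(1/4)×81.91 K = 107.8 K.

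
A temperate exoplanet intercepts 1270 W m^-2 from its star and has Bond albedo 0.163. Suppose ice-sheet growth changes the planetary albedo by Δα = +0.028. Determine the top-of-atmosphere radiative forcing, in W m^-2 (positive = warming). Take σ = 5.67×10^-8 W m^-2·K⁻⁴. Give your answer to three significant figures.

-8.89 W m^-2

TOA radiative forcing: ΔF = −S·Δα/4 = −1270·(+0.028)/4 = -8.890 W m^-2.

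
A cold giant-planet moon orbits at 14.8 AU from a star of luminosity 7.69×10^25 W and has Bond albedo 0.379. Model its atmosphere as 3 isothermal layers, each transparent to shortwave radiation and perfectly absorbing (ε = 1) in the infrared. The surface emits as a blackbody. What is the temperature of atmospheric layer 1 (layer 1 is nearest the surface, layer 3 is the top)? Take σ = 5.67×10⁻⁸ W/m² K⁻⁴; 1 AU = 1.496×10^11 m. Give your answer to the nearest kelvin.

57 kelvin

d = 14.8 × 1.496×10^11 m = 2.214×10^12 m.
S = L/(4πd²) = 1.248 W/m².
The effective emission temperature is T_e = [S(1−α)/(4σ)]^¼ = 43.00 K.
Each opaque layer satisfies 2T_j⁴ = T_{j−1}⁴ + T_{j+1}⁴, giving T_k⁴ = (N+1−k)T_e⁴.
With k = 1: T_1 = (3+1−1)^¼·43.00 K = 56.59 K.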